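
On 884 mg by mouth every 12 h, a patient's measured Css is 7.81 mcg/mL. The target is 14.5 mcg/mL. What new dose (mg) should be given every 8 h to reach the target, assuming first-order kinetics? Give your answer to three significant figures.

1090 mg

For first-order elimination, Css ∝ F·D/(CL·τ); F and CL are unchanged, so Css ∝ D/τ.
D₂ = D₁ × (Css,target / Css,current) × (τ₂/τ₁) = 884 × (14.5/7.81) × (8/12) = 1094 mg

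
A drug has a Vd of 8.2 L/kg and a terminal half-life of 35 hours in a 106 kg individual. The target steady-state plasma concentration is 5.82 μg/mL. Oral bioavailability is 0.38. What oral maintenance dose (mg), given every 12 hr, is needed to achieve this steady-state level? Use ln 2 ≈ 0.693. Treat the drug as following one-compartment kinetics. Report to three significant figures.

3160 mg

Vd = 8.2 L/kg × 106 kg = 869.2 L
k = 0.693/35 = 0.01980 h⁻¹, so CL = k·Vd = 0.01980 × 869.2 = 17.21 L/h
D = CL × Css × τ / F = 17.21 × 5.82 × 12 / 0.38 = 3163 mg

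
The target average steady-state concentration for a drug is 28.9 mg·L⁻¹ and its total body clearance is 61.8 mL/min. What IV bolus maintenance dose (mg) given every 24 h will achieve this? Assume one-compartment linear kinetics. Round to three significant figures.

CL = 61.8 mL/min × 60/1000 = 3.708 L/h
D = CL × Css × τ = 3.708 × 28.9 × 24 = 2572 mg

2570 mg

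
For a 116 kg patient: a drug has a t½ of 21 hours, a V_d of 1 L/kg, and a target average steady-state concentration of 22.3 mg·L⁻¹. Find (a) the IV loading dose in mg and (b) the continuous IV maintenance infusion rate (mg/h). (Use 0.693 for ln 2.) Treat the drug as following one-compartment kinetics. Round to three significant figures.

(a) 2590 mg; (b) 85.4 mg/h

Total Vd = 1 × 116 = 116.0 L
LD = Vd × C = 116.0 × 22.3 = 2587 mg
CL = 0.693 × Vd / t½ = 0.693 × 116.0 / 21 = 3.828 L/h
Infusion rate = CL × Css = 3.828 × 22.3 = 85.36 mg/h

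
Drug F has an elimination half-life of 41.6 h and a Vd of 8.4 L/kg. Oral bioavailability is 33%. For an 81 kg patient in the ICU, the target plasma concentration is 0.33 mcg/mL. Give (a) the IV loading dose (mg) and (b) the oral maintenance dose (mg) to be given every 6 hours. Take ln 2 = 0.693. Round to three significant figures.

Vd(total) = 81 kg × 8.4 L/kg = 680.4 L
LD = Vd × C = 680.4 × 0.33 = 224.5 mg
CL = 0.693 × Vd / t½ = 0.693 × 680.4 / 41.6 = 11.33 L/h
D = CL × Css × τ / F = 11.33 × 0.33 × 6 / 0.33 = 67.98 mg

(a) 225 mg; (b) 68.0 mg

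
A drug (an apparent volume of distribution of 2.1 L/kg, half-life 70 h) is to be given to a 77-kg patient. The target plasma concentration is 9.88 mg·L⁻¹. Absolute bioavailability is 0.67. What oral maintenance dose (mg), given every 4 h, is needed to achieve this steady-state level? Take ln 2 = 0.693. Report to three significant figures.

94.4 mg

Vd(total) = 77 kg × 2.1 L/kg = 161.7 L
CL = 0.693 × Vd / t½ = 0.693 × 161.7 / 70 = 1.601 L/h
D = CL × Css × τ / F = 1.601 × 9.88 × 4 / 0.67 = 94.44 mg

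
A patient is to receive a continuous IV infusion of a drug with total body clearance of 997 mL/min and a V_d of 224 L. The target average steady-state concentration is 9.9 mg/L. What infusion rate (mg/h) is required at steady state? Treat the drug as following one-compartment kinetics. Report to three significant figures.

Convert clearance: 997 mL/min × 60 min/h ÷ 1000 mL/L = 59.82 L/h
Vd does not affect the maintenance rate; only clearance governs steady-state input.
Rate = CL × Css = 59.82 × 9.9 = 592.2 mg/h

592 mg/h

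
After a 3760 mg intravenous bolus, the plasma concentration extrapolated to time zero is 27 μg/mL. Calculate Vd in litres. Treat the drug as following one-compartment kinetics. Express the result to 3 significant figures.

Immediately after an IV bolus, C₀ = Dose / Vd, so Vd = Dose / C₀.
Vd = 3760 / 27 = 139.3 L

139 L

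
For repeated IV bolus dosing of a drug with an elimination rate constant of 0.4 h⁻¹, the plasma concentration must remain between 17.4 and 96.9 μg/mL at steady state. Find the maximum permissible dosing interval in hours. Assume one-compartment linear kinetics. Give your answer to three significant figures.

Between IV bolus doses, concentration decays as C = C₀·e^(−kτ), so C_peak/C_trough = e^(kτ).
τ_max = ln(C_peak/C_trough) / k = ln(96.9/17.4) / 0.4000 = 1.717 / 0.4000 = 4.293 h

4.29 h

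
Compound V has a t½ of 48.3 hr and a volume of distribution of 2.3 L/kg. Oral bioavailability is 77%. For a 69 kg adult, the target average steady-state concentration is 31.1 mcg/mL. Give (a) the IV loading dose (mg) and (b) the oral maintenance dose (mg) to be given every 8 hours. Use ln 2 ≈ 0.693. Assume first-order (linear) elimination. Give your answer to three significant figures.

Vd = 2.3 L/kg × 69 kg = 158.7 L
LD = Vd × C = 158.7 × 31.1 = 4936 mg
CL = 0.693 × Vd / t½ = 0.693 × 158.7 / 48.3 = 2.277 L/h
D = CL × Css × τ / F = 2.277 × 31.1 × 8 / 0.77 = 735.7 mg

(a) 4940 mg; (b) 736 mg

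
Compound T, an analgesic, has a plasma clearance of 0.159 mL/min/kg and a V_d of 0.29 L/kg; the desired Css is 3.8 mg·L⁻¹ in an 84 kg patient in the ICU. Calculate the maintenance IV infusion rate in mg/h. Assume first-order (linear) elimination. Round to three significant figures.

3.05 mg/h

CL = 0.159 mL/min/kg × 84 kg = 13.36 mL/min = 13.36 × 60/1000 = 0.8016 L/h
Rate = CL × Css = 0.8016 × 3.8 = 3.046 mg/h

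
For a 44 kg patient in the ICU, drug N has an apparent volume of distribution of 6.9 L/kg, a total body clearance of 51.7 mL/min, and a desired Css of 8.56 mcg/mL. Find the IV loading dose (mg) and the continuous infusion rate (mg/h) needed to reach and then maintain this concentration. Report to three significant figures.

(a) 2600 mg; (b) 26.6 mg/h

Total Vd = 6.9 × 44 = 303.6 L
Loading dose = Vd × C = 303.6 × 8.56 = 2599 mg
Convert clearance: 51.7 mL/min × 60 min/h ÷ 1000 mL/L = 3.102 L/h
Infusion rate = 3.102 L/h × 8.56 mg/L = 26.55 mg/h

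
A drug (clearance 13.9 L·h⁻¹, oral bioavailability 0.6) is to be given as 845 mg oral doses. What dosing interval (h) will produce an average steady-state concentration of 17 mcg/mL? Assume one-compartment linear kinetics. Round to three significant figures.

2.15 h

F·D/τ = CL·Css → τ = F·D / (CL·Css).
τ = 0.6 × 845 / (13.9 × 17) = 2.146 h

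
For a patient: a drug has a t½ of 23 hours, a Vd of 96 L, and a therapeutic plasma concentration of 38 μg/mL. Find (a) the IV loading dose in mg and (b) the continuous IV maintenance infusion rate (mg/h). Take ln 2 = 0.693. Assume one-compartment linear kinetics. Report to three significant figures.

LD = Vd × C = 96.00 × 38 = 3648 mg
CL = 0.693 × Vd / t½ = 0.693 × 96.00 / 23 = 2.893 L/h
Infusion rate = CL × Css = 2.893 × 38 = 109.9 mg/h

(a) 3650 mg; (b) 110 mg/h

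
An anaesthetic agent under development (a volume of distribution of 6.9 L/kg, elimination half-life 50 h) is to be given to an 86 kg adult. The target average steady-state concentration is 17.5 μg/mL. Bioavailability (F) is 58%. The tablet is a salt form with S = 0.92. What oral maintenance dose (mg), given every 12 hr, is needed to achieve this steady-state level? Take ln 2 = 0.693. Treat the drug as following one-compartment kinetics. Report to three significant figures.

3240 mg

Vd = 6.9 L/kg × 86 kg = 593.4 L
k = 0.693/50 = 0.01386 h⁻¹, so CL = k·Vd = 0.01386 × 593.4 = 8.225 L/h
D = CL × Css × τ / F / S = 8.225 × 17.5 × 12 / 0.58 / 0.92 = 3237 mg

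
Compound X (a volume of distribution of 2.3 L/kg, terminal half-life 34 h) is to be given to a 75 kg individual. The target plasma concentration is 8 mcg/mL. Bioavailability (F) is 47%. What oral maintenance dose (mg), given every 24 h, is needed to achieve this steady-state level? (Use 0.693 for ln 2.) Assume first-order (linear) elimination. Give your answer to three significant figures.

Vd(total) = 75 kg × 2.3 L/kg = 172.5 L
CL = ln 2 · Vd / t½ = 0.693 × 172.5 / 34 = 3.516 L/h
D = CL × Css × τ / F = 3.516 × 8 × 24 / 0.47 = 1436 mg

1440 mg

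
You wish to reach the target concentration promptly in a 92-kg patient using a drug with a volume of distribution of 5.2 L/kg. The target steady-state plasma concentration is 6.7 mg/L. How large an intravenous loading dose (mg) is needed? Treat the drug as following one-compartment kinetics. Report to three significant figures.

3210 mg

Vd = 5.2 L/kg × 92 kg = 478.4 L
LD = Vd × C = 478.4 × 6.700 = 3205 mg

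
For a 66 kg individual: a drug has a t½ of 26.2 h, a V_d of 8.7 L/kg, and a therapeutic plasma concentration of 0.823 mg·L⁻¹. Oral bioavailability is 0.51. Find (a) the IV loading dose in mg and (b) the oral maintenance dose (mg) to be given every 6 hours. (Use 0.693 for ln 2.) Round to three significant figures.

(a) 473 mg; (b) 147 mg

Vd = 8.7 L/kg × 66 kg = 574.2 L
LD = Vd × C = 574.2 × 0.823 = 472.6 mg
CL = 0.693 × Vd / t½ = 0.693 × 574.2 / 26.2 = 15.19 L/h
D = CL × Css × τ / F = 15.19 × 0.823 × 6 / 0.51 = 147.1 mg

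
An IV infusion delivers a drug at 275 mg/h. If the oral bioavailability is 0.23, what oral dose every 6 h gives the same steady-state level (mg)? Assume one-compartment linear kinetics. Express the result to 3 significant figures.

To maintain the same Css, the systemic dosing rate must be unchanged: F·D/τ = infusion rate.
D = rate × τ / F = 275 × 6 / 0.23 = 7174 mg

7170 mg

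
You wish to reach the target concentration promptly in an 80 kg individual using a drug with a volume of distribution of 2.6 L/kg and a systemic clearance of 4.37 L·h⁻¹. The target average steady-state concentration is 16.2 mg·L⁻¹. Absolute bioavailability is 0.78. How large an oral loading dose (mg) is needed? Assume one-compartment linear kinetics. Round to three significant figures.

4320 mg

Vd(total) = 80 kg × 2.6 L/kg = 208.0 L
The loading dose fills Vd to the target concentration.
LD = Vd × C / F = 208.0 × 16.20 / 0.78 = 4320 mg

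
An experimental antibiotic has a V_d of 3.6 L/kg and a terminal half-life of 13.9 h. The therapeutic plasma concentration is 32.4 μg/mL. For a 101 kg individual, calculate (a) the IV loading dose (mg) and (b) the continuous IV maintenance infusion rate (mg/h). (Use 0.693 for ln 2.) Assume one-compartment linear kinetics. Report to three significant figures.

(a) 11800 mg; (b) 587 mg/h

Vd = 3.6 L/kg × 101 kg = 363.6 L
LD = Vd × C = 363.6 × 32.4 = 11780 mg
CL = 0.693 × Vd / t½ = 0.693 × 363.6 / 13.9 = 18.13 L/h
Infusion rate = CL × Css = 18.13 × 32.4 = 587.4 mg/h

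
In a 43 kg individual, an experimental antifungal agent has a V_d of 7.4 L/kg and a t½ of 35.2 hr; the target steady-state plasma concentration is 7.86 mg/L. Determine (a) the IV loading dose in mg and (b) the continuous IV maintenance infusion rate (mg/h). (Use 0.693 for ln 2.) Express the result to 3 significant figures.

(a) 2500 mg; (b) 49.2 mg/h

Vd = 7.4 L/kg × 43 kg = 318.2 L
LD = Vd × C = 318.2 × 7.86 = 2501 mg
CL = 0.693 × Vd / t½ = 0.693 × 318.2 / 35.2 = 6.265 L/h
Infusion rate = CL × Css = 6.265 × 7.86 = 49.24 mg/h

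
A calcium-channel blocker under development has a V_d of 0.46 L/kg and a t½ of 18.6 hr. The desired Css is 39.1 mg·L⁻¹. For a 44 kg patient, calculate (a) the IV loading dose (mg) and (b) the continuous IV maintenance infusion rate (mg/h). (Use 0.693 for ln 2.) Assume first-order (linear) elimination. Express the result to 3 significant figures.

(a) 791 mg; (b) 29.5 mg/h

Vd = 0.46 L/kg × 44 kg = 20.24 L
LD = Vd × C = 20.24 × 39.1 = 791.4 mg
CL = 0.693 × Vd / t½ = 0.693 × 20.24 / 18.6 = 0.7541 L/h
Infusion rate = CL × Css = 0.7541 × 39.1 = 29.49 mg/h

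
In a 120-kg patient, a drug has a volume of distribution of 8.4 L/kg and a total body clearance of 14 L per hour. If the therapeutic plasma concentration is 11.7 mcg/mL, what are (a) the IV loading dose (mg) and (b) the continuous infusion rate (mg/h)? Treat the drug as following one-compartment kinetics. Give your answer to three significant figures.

(a) 11800 mg; (b) 164 mg/h

Vd = 8.4 L/kg × 120 kg = 1008 L
LD = Vd · C_target = 1008 × 11.7 = 11790 mg
Maintenance: replace elimination → rate = CL × Css = 14.00 × 11.7 = 163.8 mg/h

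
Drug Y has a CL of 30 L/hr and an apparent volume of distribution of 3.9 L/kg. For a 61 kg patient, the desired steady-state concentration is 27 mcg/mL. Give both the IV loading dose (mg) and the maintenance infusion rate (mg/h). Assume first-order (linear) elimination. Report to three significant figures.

(a) 6420 mg; (b) 810 mg/h

Total Vd = 3.9 × 61 = 237.9 L
LD = Vd · C_target = 237.9 × 27 = 6423 mg
Maintenance: replace elimination → rate = CL × Css = 30.00 × 27 = 810.0 mg/h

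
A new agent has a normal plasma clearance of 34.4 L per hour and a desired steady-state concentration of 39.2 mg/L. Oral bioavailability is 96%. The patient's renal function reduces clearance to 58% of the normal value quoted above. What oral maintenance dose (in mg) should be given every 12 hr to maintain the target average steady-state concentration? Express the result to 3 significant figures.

9780 mg

Patient clearance = 0.58 × 34.40 = 19.95 L/h
D = CL × Css × τ / F = 19.95 × 39.2 × 12 / 0.96 = 9776 mg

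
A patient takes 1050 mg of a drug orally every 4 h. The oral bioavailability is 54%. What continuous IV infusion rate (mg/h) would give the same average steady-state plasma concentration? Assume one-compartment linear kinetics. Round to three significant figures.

142 mg/h

Equivalent systemic input: infusion rate = F·D/τ.
Rate = 0.54 × 1050 / 4 = 141.8 mg/h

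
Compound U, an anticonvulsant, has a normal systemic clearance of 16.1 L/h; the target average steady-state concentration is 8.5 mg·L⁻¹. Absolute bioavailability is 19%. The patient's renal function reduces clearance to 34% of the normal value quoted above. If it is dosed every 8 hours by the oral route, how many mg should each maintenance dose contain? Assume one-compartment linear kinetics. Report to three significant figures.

Patient clearance = 0.34 × 16.10 = 5.474 L/h
D = CL × Css × τ / F = 5.474 × 8.5 × 8 / 0.19 = 1959 mg

1960 mg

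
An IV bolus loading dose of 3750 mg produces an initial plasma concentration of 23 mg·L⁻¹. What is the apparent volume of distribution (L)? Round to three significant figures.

163 L

Immediately after an IV bolus, C₀ = Dose / Vd, so Vd = Dose / C₀.
Vd = 3750 / 23 = 163.0 L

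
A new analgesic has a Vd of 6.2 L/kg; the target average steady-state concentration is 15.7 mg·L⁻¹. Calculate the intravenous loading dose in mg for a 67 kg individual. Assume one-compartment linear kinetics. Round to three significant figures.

6520 mg

Vd(total) = 67 kg × 6.2 L/kg = 415.4 L
LD = Vd × C = 415.4 × 15.70 = 6522 mg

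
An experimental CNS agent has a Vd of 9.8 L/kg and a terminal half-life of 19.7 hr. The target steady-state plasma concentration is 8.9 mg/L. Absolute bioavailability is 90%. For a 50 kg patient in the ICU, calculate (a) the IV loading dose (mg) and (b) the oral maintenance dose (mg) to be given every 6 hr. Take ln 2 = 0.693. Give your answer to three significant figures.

(a) 4360 mg; (b) 1020 mg

Vd(total) = 50 kg × 9.8 L/kg = 490.0 L
LD = Vd × C = 490.0 × 8.9 = 4361 mg
CL = 0.693 × Vd / t½ = 0.693 × 490.0 / 19.7 = 17.24 L/h
D = CL × Css × τ / F = 17.24 × 8.9 × 6 / 0.9 = 1023 mg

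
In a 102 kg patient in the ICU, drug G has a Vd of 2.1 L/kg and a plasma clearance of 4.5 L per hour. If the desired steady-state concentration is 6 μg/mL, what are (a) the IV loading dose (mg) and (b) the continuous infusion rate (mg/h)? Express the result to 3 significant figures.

Vd = 2.1 L/kg × 102 kg = 214.2 L
Loading dose = Vd × C = 214.2 × 6 = 1285 mg
Maintenance: replace elimination → rate = CL × Css = 4.500 × 6 = 27.00 mg/h

(a) 1290 mg; (b) 27.0 mg/h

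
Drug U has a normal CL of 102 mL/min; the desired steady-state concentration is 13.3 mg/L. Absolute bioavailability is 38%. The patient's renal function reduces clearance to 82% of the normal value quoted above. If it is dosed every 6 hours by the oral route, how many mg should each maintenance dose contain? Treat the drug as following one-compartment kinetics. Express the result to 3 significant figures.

1050 mg

Convert clearance: 102 mL/min × 60 min/h ÷ 1000 mL/L = 6.120 L/h
Patient clearance = 0.82 × 6.120 = 5.018 L/h
At steady state, dose per interval replaces the amount cleared in that interval: F·D/τ = CL·Css.
D = CL × Css × τ / F = 5.018 × 13.3 × 6 / 0.38 = 1054 mg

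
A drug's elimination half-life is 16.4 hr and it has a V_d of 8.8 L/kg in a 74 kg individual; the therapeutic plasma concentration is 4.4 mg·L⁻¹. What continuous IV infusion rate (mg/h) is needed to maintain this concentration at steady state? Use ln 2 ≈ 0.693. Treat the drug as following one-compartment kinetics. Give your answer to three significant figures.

121 mg/h

Vd(total) = 74 kg × 8.8 L/kg = 651.2 L
CL = ln 2 · Vd / t½ = 0.693 × 651.2 / 16.4 = 27.52 L/h
Infusion rate = CL × Css = 27.52 × 4.4 = 121.1 mg/h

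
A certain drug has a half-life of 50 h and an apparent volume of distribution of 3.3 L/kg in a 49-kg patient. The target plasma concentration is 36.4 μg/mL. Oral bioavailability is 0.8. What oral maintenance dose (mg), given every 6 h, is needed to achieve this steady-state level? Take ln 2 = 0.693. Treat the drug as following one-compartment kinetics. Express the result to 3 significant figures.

Total Vd = 3.3 × 49 = 161.7 L
CL = 0.693 × Vd / t½ = 0.693 × 161.7 / 50 = 2.241 L/h
D = CL × Css × τ / F = 2.241 × 36.4 × 6 / 0.8 = 611.8 mg

612 mg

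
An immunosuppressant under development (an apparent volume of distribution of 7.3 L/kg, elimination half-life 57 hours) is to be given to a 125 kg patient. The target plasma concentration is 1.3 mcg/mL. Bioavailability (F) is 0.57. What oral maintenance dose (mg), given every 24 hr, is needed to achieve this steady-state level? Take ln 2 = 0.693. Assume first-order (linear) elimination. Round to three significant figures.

607 mg

Vd = 7.3 L/kg × 125 kg = 912.5 L
CL = 0.693 × Vd / t½ = 0.693 × 912.5 / 57 = 11.09 L/h
D = CL × Css × τ / F = 11.09 × 1.3 × 24 / 0.57 = 607.0 mg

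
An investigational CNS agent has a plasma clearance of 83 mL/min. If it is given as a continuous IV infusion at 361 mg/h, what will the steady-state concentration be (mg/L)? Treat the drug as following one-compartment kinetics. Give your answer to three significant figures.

CL = 83 mL/min × 60/1000 = 4.980 L/h
Css = rate / CL = 361 / 4.980 = 72.49 mg/L

72.5 mg/L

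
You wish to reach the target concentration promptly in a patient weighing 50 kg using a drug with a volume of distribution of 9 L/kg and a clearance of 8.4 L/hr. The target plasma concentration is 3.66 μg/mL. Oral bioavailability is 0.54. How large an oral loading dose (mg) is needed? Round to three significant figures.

Vd(total) = 50 kg × 9 L/kg = 450.0 L
LD = Vd × C / F = 450.0 × 3.660 / 0.54 = 3050 mg

3050 mg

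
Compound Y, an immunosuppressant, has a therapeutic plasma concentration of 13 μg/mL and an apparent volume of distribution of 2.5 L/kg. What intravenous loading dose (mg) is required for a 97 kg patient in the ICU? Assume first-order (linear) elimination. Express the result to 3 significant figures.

3150 mg

Total Vd = 2.5 × 97 = 242.5 L
LD = Vd × C = 242.5 × 13.00 = 3153 mg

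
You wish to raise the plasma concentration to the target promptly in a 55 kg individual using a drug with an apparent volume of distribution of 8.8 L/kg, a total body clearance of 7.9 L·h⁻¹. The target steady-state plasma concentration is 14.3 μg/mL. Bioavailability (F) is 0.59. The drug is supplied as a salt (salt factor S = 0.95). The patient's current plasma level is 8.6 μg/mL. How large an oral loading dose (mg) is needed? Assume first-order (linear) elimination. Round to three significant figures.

Vd(total) = 55 kg × 8.8 L/kg = 484.0 L
The loading dose fills Vd to the target concentration; clearance is irrelevant here.
Concentration deficit ΔC = 14.3 − 8.6 = 5.700 mg/L
LD = Vd × ΔC / F / S = 484.0 × 5.700 / 0.59 / 0.95 = 4922 mg

4920 mg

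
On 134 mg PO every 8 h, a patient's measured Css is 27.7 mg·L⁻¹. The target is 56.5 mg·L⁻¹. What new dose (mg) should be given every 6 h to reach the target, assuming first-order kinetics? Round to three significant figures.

For first-order elimination, Css ∝ F·D/(CL·τ); F and CL are unchanged, so Css ∝ D/τ.
D₂ = D₁ × (Css,target / Css,current) × (τ₂/τ₁) = 134 × (56.5/27.7) × (6/8) = 205.0 mg

205 mg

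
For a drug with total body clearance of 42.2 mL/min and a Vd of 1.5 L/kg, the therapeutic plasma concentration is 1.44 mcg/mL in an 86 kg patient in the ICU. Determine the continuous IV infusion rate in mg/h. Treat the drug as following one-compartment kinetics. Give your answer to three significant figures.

3.65 mg/h

CL = 42.2 mL/min = 42.2 × 0.06 = 2.532 L/h
Rate = CL × Css = 2.532 × 1.44 = 3.646 mg/h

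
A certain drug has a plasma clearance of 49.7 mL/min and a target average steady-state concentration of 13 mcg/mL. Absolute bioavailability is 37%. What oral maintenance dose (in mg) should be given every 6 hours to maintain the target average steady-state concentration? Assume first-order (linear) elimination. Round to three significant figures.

629 mg

CL = 49.7 mL/min × 60/1000 = 2.982 L/h
D = CL × Css × τ / F = 2.982 × 13 × 6 / 0.37 = 628.6 mg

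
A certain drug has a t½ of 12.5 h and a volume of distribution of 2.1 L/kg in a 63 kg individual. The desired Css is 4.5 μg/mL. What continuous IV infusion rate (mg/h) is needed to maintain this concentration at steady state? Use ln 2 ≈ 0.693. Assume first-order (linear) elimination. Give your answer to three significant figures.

Total Vd = 2.1 × 63 = 132.3 L
k = 0.693/12.5 = 0.05544 h⁻¹, so CL = k·Vd = 0.05544 × 132.3 = 7.335 L/h
Infusion rate = CL × Css = 7.335 × 4.5 = 33.01 mg/h

33.0 mg/h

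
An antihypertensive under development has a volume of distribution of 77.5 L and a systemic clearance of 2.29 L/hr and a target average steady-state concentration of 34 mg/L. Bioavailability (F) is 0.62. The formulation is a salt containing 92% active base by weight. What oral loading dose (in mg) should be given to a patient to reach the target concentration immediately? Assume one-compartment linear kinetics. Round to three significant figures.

LD = Vd × C / F / S = 77.50 × 34.00 / 0.62 / 0.92 = 4620 mg

4620 mg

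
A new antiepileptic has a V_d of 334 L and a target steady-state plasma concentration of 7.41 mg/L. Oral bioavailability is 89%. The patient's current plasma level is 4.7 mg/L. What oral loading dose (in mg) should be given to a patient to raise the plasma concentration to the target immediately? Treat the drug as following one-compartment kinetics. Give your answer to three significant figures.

1020 mg

Concentration deficit ΔC = 7.41 − 4.7 = 2.710 mg/L
LD = Vd × ΔC / F = 334.0 × 2.710 / 0.89 = 1017 mg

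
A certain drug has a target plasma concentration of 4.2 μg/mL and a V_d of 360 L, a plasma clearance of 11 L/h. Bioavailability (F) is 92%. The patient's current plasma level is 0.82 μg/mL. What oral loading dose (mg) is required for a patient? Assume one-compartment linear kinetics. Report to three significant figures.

1320 mg

Concentration deficit ΔC = 4.2 − 0.82 = 3.380 mg/L
LD = Vd × ΔC / F = 360.0 × 3.380 / 0.92 = 1323 mg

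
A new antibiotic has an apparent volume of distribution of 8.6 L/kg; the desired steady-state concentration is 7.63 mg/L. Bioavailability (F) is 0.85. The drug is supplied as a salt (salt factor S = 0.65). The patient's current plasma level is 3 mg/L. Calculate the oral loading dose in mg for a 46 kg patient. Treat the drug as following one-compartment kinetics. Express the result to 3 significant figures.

Vd = 8.6 L/kg × 46 kg = 395.6 L
The loading dose fills Vd to the target concentration.
Concentration deficit ΔC = 7.63 − 3 = 4.630 mg/L
LD = Vd × ΔC / F / S = 395.6 × 4.630 / 0.85 / 0.65 = 3315 mg

3320 mg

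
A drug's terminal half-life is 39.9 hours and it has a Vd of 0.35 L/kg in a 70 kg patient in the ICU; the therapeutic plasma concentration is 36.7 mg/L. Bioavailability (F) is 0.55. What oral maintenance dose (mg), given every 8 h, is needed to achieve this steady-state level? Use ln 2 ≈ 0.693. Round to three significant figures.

227 mg

Vd = 0.35 L/kg × 70 kg = 24.50 L
CL = 0.693 × Vd / t½ = 0.693 × 24.50 / 39.9 = 0.4255 L/h
D = CL × Css × τ / F = 0.4255 × 36.7 × 8 / 0.55 = 227.1 mg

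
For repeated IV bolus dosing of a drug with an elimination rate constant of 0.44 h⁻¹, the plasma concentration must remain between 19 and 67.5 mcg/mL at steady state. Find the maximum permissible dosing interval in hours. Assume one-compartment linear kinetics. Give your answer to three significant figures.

2.88 h

Between IV bolus doses, concentration decays as C = C₀·e^(−kτ), so C_peak/C_trough = e^(kτ).
τ_max = ln(C_peak/C_trough) / k = ln(67.5/19) / 0.4400 = 1.268 / 0.4400 = 2.882 h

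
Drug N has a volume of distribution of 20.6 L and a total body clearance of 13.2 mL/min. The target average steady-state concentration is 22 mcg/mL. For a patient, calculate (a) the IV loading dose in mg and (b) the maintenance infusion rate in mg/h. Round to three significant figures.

(a) 453 mg; (b) 17.4 mg/h

Loading dose = Vd × C = 20.60 × 22 = 453.2 mg
CL = 13.2 mL/min = 13.2 × 0.06 = 0.7920 L/h
Infusion rate = 0.7920 L/h × 22 mg/L = 17.42 mg/h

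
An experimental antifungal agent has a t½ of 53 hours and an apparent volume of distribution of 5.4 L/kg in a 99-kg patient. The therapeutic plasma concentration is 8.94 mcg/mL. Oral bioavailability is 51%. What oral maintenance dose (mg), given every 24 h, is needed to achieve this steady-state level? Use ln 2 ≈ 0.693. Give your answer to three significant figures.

Vd = 5.4 L/kg × 99 kg = 534.6 L
CL = 0.693 × Vd / t½ = 0.693 × 534.6 / 53 = 6.990 L/h
D = CL × Css × τ / F = 6.990 × 8.94 × 24 / 0.51 = 2941 mg

2940 mg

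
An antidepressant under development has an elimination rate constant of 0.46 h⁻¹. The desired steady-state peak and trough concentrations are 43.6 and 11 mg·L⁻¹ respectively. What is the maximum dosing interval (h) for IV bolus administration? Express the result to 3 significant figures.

2.99 h

Between IV bolus doses, concentration decays as C = C₀·e^(−kτ), so C_peak/C_trough = e^(kτ).
τ_max = ln(C_peak/C_trough) / k = ln(43.6/11) / 0.4600 = 1.377 / 0.4600 = 2.993 h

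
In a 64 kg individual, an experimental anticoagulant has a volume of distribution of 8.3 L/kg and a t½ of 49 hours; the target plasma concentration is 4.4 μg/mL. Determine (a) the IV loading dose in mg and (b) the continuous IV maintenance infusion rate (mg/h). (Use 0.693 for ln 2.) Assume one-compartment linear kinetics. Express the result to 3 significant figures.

Total Vd = 8.3 × 64 = 531.2 L
LD = Vd × C = 531.2 × 4.4 = 2337 mg
CL = 0.693 × Vd / t½ = 0.693 × 531.2 / 49 = 7.513 L/h
Infusion rate = CL × Css = 7.513 × 4.4 = 33.06 mg/h

(a) 2340 mg; (b) 33.1 mg/h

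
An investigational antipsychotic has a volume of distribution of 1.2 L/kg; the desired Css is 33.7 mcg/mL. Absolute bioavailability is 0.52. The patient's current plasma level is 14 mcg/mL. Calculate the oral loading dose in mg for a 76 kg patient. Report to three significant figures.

3460 mg

Vd(total) = 76 kg × 1.2 L/kg = 91.20 L
The loading dose fills Vd to the target concentration.
Concentration deficit ΔC = 33.7 − 14 = 19.70 mg/L
LD = Vd × ΔC / F = 91.20 × 19.70 / 0.52 = 3455 mg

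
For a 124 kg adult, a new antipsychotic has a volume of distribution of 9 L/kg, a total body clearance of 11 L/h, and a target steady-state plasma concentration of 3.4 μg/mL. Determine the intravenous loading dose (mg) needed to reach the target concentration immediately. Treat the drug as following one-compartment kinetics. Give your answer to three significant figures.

Vd(total) = 124 kg × 9 L/kg = 1116 L
LD = Vd × C = 1116 × 3.400 = 3794 mg

3790 mg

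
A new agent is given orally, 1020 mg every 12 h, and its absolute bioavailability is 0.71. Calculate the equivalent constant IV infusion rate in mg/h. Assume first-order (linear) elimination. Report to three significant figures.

Equivalent systemic input: infusion rate = F·D/τ.
Rate = 0.71 × 1020 / 12 = 60.35 mg/h

60.4 mg/h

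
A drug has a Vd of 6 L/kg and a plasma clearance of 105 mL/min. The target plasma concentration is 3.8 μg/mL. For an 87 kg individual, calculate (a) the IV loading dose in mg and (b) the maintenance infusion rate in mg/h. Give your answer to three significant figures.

Total Vd = 6 × 87 = 522.0 L
Loading dose = Vd × C = 522.0 × 3.8 = 1984 mg
CL = 105 mL/min = 105 × 0.06 = 6.300 L/h
Maintenance: replace elimination → rate = CL × Css = 6.300 × 3.8 = 23.94 mg/h

(a) 1980 mg; (b) 23.9 mg/h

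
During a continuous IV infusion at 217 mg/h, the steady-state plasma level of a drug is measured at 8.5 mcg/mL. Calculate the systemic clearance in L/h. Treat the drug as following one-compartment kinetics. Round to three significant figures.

25.5 L/h

At steady state, infusion rate = CL × Css, so CL = rate / Css.
CL = 217 / 8.5 = 25.53 L/h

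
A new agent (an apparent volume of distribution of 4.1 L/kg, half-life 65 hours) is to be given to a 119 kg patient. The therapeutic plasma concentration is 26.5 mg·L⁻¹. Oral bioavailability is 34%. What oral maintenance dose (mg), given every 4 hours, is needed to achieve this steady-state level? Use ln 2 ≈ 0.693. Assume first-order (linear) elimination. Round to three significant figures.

1620 mg

Total Vd = 4.1 × 119 = 487.9 L
CL = ln 2 · Vd / t½ = 0.693 × 487.9 / 65 = 5.202 L/h
D = CL × Css × τ / F = 5.202 × 26.5 × 4 / 0.34 = 1622 mg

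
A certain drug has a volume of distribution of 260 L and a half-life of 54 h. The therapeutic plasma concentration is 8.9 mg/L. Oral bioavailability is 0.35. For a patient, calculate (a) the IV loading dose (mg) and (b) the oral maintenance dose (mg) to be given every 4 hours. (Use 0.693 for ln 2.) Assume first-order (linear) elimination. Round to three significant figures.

LD = Vd × C = 260.0 × 8.9 = 2314 mg
CL = 0.693 × Vd / t½ = 0.693 × 260.0 / 54 = 3.337 L/h
D = CL × Css × τ / F = 3.337 × 8.9 × 4 / 0.35 = 339.4 mg

(a) 2310 mg; (b) 339 mg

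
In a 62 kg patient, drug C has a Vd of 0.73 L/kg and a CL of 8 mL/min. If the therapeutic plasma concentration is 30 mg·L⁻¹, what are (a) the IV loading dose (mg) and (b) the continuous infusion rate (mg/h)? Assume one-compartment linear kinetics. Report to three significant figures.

Vd = 0.73 L/kg × 62 kg = 45.26 L
Loading dose = Vd × C = 45.26 × 30 = 1358 mg
CL = 8 mL/min × 60/1000 = 0.4800 L/h
Maintenance: replace elimination → rate = CL × Css = 0.4800 × 30 = 14.40 mg/h

(a) 1360 mg; (b) 14.4 mg/h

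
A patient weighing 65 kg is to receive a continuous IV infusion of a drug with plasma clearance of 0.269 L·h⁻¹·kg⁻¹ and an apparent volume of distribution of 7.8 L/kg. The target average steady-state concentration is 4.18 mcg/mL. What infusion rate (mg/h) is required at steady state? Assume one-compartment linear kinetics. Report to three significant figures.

73.1 mg/h

CL = 0.269 L·h⁻¹·kg⁻¹ × 65 kg = 17.49 L/h
At steady state, infusion rate equals elimination rate: rate in = CL × Css.
R₀ = 17.49 × 4.18 = 73.11 mg/h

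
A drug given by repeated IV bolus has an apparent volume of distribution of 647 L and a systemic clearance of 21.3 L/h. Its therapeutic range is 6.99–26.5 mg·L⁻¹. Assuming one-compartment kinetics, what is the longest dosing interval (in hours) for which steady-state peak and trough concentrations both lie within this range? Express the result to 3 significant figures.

k = CL / Vd = 21.30 / 647.0 = 0.03292 h⁻¹
Between IV bolus doses, concentration decays as C = C₀·e^(−kτ), so C_peak/C_trough = e^(kτ).
τ_max = ln(C_peak/C_trough) / k = ln(26.5/6.99) / 0.03292 = 1.333 / 0.03292 = 40.49 h

40.5 h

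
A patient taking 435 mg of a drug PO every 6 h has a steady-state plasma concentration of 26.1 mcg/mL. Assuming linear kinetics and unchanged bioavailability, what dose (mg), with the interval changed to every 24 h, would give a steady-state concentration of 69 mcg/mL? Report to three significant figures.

For first-order elimination, Css ∝ F·D/(CL·τ); F and CL are unchanged, so Css ∝ D/τ.
D₂ = D₁ × (Css,target / Css,current) × (τ₂/τ₁) = 435 × (69/26.1) × (24/6) = 4600 mg

4600 mg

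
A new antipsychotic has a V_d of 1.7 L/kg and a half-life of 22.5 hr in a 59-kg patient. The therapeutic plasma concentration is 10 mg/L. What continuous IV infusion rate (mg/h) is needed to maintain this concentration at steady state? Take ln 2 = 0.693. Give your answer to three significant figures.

Vd = 1.7 L/kg × 59 kg = 100.3 L
CL = 0.693 × Vd / t½ = 0.693 × 100.3 / 22.5 = 3.089 L/h
Infusion rate = CL × Css = 3.089 × 10 = 30.89 mg/h

30.9 mg/h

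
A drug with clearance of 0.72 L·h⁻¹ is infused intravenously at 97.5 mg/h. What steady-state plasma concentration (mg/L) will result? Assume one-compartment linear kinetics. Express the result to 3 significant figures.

135 mg/L

Css = rate / CL = 97.5 / 0.7200 = 135.4 mg/L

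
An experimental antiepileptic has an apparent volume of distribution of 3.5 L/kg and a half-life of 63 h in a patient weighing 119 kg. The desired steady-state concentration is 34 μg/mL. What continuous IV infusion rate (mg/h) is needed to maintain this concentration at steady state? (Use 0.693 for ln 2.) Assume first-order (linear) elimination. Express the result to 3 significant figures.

Total Vd = 3.5 × 119 = 416.5 L
CL = 0.693 × Vd / t½ = 0.693 × 416.5 / 63 = 4.582 L/h
Infusion rate = CL × Css = 4.582 × 34 = 155.8 mg/h

156 mg/h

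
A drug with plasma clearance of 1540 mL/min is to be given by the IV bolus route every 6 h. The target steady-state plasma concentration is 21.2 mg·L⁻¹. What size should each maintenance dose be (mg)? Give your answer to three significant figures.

CL = 1540 mL/min = 1540 × 0.06 = 92.40 L/h
D = CL × Css × τ = 92.40 × 21.2 × 6 = 11750 mg

11800 mg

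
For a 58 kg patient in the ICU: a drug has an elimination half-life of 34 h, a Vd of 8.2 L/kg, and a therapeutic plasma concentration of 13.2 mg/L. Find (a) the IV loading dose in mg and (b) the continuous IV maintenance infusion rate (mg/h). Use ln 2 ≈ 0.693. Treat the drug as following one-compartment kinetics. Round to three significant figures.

Total Vd = 8.2 × 58 = 475.6 L
LD = Vd × C = 475.6 × 13.2 = 6278 mg
CL = 0.693 × Vd / t½ = 0.693 × 475.6 / 34 = 9.694 L/h
Infusion rate = CL × Css = 9.694 × 13.2 = 128.0 mg/h

(a) 6280 mg; (b) 128 mg/h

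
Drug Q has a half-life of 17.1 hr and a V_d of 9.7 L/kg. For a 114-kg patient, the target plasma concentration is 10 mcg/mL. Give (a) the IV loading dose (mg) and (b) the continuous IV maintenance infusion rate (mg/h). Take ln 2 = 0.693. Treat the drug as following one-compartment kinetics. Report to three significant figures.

Vd = 9.7 L/kg × 114 kg = 1106 L
LD = Vd × C = 1106 × 10 = 11060 mg
CL = 0.693 × Vd / t½ = 0.693 × 1106 / 17.1 = 44.82 L/h
Infusion rate = CL × Css = 44.82 × 10 = 448.2 mg/h

(a) 11100 mg; (b) 448 mg/h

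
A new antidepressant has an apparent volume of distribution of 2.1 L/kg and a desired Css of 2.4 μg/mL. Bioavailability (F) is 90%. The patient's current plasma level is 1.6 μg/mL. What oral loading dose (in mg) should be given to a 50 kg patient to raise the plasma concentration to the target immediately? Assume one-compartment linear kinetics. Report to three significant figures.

Vd(total) = 50 kg × 2.1 L/kg = 105.0 L
Concentration deficit ΔC = 2.4 − 1.6 = 0.8000 mg/L
LD = Vd × ΔC / F = 105.0 × 0.8000 / 0.9 = 93.33 mg

93.3 mg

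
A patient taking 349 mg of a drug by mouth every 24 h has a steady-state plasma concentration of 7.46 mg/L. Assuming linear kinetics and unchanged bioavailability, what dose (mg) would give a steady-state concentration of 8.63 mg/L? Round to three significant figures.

For first-order elimination, Css ∝ F·D/(CL·τ); F and CL are unchanged, so Css ∝ D/τ.
D₂ = D₁ × (Css,target / Css,current) = 349 × 8.63/7.46 = 403.7 mg

404 mg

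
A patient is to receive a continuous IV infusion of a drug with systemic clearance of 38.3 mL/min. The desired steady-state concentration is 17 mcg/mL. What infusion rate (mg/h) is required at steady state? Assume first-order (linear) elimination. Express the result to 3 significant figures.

39.1 mg/h

Convert clearance: 38.3 mL/min × 60 min/h ÷ 1000 mL/L = 2.298 L/h
Infusion rate = CL · Css = 2.298 L/h × 17 mg/L = 39.07 mg/h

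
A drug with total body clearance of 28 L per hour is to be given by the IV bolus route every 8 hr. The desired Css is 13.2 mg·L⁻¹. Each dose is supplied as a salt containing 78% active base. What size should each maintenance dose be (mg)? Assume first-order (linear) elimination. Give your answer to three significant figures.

3790 mg

D = CL × Css × τ / S = 28.00 × 13.2 × 8 / 0.78 = 3791 mg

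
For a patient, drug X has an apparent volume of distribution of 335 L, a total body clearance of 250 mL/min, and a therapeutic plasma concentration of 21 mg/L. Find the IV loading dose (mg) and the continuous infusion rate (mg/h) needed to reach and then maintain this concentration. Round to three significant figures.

(a) 7040 mg; (b) 315 mg/h

Loading dose = Vd × C = 335.0 × 21 = 7035 mg
CL = 250 mL/min × 60/1000 = 15.00 L/h
Maintenance infusion rate = CL × Css = 15.00 × 21 = 315.0 mg/h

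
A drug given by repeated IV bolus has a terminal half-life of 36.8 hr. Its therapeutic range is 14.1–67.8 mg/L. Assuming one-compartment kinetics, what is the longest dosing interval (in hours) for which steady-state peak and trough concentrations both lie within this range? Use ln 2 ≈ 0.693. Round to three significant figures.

83.4 h

k = 0.693 / t½ = 0.693 / 36.8 = 0.01883 h⁻¹
Between IV bolus doses, concentration decays as C = C₀·e^(−kτ), so C_peak/C_trough = e^(kτ).
τ_max = ln(C_peak/C_trough) / k = ln(67.8/14.1) / 0.01883 = 1.570 / 0.01883 = 83.38 h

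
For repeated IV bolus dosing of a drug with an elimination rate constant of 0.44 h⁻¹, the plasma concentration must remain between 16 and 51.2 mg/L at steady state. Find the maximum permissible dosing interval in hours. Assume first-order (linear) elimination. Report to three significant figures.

Between IV bolus doses, concentration decays as C = C₀·e^(−kτ), so C_peak/C_trough = e^(kτ).
τ_max = ln(C_peak/C_trough) / k = ln(51.2/16) / 0.4400 = 1.163 / 0.4400 = 2.643 h

2.64 h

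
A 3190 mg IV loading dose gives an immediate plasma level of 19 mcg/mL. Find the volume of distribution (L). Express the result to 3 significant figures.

168 L

Immediately after an IV bolus, C₀ = Dose / Vd, so Vd = Dose / C₀.
Vd = 3190 / 19 = 167.9 L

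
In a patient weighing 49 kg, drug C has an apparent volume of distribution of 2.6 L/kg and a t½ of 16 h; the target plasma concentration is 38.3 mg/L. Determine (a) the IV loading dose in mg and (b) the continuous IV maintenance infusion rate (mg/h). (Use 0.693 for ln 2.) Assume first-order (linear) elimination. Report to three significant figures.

(a) 4880 mg; (b) 211 mg/h

Total Vd = 2.6 × 49 = 127.4 L
LD = Vd × C = 127.4 × 38.3 = 4879 mg
CL = 0.693 × Vd / t½ = 0.693 × 127.4 / 16 = 5.518 L/h
Infusion rate = CL × Css = 5.518 × 38.3 = 211.3 mg/h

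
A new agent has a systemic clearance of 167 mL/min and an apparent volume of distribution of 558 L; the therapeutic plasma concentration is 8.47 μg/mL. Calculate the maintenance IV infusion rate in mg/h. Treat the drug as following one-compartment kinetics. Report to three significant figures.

84.9 mg/h

Convert clearance: 167 mL/min × 60 min/h ÷ 1000 mL/L = 10.02 L/h
R₀ = 10.02 × 8.47 = 84.87 mg/h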